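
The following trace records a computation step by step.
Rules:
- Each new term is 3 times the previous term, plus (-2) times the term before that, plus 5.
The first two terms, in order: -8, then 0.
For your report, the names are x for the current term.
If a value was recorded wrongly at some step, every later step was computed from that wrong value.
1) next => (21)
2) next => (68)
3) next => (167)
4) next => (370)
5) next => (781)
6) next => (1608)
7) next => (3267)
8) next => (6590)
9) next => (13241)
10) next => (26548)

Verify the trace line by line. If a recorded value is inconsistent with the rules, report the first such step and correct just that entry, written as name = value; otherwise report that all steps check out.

no error

1. x = 3*(0) + (-2)*(-8) + (5) = 21 (matches)
2. x = 3*(21) + (-2)*(0) + (5) = 68 (agrees with the trace)
3. x = 3*(68) + (-2)*(21) + (5) = 167 (exactly as logged)
4. x = 3*(167) + (-2)*(68) + (5) = 370 (consistent with the trace)
5. x = 3*(370) + (-2)*(167) + (5) = 781 (consistent with the trace)
6. x = 3*(781) + (-2)*(370) + (5) = 1608 (consistent with the trace)
7. x = 3*(1608) + (-2)*(781) + (5) = 3267 (consistent with the trace)
8. x = 3*(3267) + (-2)*(1608) + (5) = 6590 (verified)
9. x = 3*(6590) + (-2)*(3267) + (5) = 13241 (agrees with the trace)
10. x = 3*(13241) + (-2)*(6590) + (5) = 26548 (in agreement)
Each recorded entry agrees with the recomputation.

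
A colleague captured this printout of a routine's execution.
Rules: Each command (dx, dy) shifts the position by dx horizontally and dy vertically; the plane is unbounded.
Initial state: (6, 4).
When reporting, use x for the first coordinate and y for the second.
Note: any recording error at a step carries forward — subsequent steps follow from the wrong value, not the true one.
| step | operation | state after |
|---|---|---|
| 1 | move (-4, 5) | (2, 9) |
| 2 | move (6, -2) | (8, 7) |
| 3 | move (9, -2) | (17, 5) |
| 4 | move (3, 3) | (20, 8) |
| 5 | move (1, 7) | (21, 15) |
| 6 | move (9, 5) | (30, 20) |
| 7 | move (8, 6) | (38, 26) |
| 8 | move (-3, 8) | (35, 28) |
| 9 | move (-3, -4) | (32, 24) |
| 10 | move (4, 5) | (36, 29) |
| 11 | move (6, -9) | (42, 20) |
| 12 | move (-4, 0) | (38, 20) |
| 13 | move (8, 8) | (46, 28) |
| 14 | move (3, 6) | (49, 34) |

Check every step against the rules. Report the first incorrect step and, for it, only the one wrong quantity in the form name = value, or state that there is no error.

step 8, y = 34

step 1: x = 6 + (-4) = 2, y = 4 + (5) = 9 -> in agreement
step 2: x = 2 + (6) = 8, y = 9 + (-2) = 7 -> verified
step 3: x = 8 + (9) = 17, y = 7 + (-2) = 5 -> checks out
step 4: x = 17 + (3) = 20, y = 5 + (3) = 8 -> exactly as logged
step 5: x = 20 + (1) = 21, y = 8 + (7) = 15 -> confirmed correct
step 6: x = 21 + (9) = 30, y = 15 + (5) = 20 -> checks out
step 7: x = 30 + (8) = 38, y = 20 + (6) = 26 -> confirmed correct
step 8: x = 38 + (-3) = 35, y = 26 + (8) = 34 -> the printout has a different value
The earliest wrong entry is at step 8: it should read y = 34.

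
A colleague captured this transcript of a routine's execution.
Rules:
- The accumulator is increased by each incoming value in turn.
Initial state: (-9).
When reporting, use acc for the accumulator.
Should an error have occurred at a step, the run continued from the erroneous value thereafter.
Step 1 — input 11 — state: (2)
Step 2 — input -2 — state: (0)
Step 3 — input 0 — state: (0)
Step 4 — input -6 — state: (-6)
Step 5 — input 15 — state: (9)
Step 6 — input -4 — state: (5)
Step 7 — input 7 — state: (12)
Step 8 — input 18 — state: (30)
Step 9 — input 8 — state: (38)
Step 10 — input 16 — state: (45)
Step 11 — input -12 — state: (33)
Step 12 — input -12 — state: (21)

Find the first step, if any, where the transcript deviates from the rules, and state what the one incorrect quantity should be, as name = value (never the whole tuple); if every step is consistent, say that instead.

Step 1: acc = -9 + 11 = 2 — exactly as logged.
Step 2: acc = 2 + -2 = 0 — matches.
Step 3: acc = 0 + 0 = 0 — exactly as logged.
Step 4: acc = 0 + -6 = -6 — no discrepancy.
Step 5: acc = -6 + 15 = 9 — consistent with the transcript.
Step 6: acc = 9 + -4 = 5 — exactly as logged.
Step 7: acc = 5 + 7 = 12 — no discrepancy.
Step 8: acc = 12 + 18 = 30 — verified.
Step 9: acc = 30 + 8 = 38 — exactly as logged.
Step 10: acc = 38 + 16 = 54 — a discrepancy with the transcript.
So the first discrepancy is step 10, where the right value is acc = 54.

step 10, acc = 54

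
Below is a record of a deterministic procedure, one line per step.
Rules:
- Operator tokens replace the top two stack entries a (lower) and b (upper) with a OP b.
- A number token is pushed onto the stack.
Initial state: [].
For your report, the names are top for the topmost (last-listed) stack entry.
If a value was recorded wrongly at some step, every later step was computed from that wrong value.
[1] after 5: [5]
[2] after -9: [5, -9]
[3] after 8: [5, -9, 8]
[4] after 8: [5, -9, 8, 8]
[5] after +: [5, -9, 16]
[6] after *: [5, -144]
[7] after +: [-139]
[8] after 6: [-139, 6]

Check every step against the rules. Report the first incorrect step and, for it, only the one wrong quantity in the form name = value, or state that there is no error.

Recomputing the run from the initial state:
step 1: [5]
step 2: [5, -9]
step 3: [5, -9, 8]
step 4: [5, -9, 8, 8]
step 5: [5, -9, 16]
step 6: [5, -144]
step 7: [-139]
step 8: [-139, 6]
This matches the record at every step.

no error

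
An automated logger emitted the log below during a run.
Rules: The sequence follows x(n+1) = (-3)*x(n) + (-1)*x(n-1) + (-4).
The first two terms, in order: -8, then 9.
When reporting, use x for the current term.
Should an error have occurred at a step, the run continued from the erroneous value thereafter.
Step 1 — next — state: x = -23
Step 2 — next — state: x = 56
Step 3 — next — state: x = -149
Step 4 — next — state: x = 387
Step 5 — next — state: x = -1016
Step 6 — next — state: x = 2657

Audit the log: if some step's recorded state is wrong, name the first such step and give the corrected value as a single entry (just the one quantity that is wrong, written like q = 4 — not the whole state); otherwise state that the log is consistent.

Recomputing the run from the initial state:
step 1: x = -23
step 2: x = 56
step 3: x = -149
step 4: x = 387
step 5: x = -1016
step 6: x = 2657
This matches the log at every step.

no error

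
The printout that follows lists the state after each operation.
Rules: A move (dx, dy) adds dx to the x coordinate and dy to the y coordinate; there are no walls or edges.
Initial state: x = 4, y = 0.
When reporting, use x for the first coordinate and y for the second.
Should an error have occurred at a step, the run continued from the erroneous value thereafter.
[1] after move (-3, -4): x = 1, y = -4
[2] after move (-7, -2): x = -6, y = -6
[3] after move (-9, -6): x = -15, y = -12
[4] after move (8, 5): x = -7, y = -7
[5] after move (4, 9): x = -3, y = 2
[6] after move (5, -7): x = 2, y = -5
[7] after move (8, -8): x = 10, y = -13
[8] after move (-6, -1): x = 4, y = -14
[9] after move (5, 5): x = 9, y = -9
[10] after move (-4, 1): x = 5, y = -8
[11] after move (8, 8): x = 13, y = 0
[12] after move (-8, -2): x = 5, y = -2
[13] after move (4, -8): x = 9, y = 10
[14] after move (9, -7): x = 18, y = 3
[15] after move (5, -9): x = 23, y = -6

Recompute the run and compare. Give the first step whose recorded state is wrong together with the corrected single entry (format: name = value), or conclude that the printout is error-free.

Recomputing the run from the initial state:
step 1: x = 1, y = -4
step 2: x = -6, y = -6
step 3: x = -15, y = -12
step 4: x = -7, y = -7
step 5: x = -3, y = 2
step 6: x = 2, y = -5
step 7: x = 10, y = -13
step 8: x = 4, y = -14
step 9: x = 9, y = -9
step 10: x = 5, y = -8
step 11: x = 13, y = 0
step 12: x = 5, y = -2
step 13: x = 9, y = -10
step 14: x = 18, y = -17
step 15: x = 23, y = -26
The first disagreement with the printout is at step 13, where the value should be y = -10.

step 13, y = -10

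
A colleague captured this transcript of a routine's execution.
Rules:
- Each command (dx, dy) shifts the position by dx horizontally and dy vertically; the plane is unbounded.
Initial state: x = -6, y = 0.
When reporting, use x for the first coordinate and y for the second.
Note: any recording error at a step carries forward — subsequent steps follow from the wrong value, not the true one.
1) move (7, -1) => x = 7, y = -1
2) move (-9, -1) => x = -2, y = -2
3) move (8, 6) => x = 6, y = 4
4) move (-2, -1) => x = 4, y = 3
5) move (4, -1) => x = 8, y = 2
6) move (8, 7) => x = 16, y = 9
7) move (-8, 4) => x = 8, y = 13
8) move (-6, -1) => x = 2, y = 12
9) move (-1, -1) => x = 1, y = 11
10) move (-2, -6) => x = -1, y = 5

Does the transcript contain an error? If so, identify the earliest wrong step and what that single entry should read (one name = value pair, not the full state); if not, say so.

Recomputing the run from the initial state:
step 1: x = 1, y = -1
step 2: x = -8, y = -2
step 3: x = 0, y = 4
step 4: x = -2, y = 3
step 5: x = 2, y = 2
step 6: x = 10, y = 9
step 7: x = 2, y = 13
step 8: x = -4, y = 12
step 9: x = -5, y = 11
step 10: x = -7, y = 5
The first disagreement with the transcript is at step 1, where the value should be x = 1.

step 1, x = 1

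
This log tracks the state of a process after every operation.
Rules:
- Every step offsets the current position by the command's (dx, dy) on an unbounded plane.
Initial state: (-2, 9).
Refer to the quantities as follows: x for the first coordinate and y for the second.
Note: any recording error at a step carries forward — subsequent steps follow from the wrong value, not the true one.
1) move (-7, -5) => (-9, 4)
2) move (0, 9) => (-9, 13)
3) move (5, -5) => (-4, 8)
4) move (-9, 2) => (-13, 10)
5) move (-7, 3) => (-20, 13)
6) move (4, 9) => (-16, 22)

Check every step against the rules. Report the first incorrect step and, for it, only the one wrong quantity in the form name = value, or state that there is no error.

step 1: x = -2 + (-7) = -9, y = 9 + (-5) = 4 -> same as recorded
step 2: x = -9 + (0) = -9, y = 4 + (9) = 13 -> in agreement
step 3: x = -9 + (5) = -4, y = 13 + (-5) = 8 -> matches
step 4: x = -4 + (-9) = -13, y = 8 + (2) = 10 -> verified
step 5: x = -13 + (-7) = -20, y = 10 + (3) = 13 -> agrees with the log
step 6: x = -20 + (4) = -16, y = 13 + (9) = 22 -> consistent with the log
No step deviates from the rules.

no error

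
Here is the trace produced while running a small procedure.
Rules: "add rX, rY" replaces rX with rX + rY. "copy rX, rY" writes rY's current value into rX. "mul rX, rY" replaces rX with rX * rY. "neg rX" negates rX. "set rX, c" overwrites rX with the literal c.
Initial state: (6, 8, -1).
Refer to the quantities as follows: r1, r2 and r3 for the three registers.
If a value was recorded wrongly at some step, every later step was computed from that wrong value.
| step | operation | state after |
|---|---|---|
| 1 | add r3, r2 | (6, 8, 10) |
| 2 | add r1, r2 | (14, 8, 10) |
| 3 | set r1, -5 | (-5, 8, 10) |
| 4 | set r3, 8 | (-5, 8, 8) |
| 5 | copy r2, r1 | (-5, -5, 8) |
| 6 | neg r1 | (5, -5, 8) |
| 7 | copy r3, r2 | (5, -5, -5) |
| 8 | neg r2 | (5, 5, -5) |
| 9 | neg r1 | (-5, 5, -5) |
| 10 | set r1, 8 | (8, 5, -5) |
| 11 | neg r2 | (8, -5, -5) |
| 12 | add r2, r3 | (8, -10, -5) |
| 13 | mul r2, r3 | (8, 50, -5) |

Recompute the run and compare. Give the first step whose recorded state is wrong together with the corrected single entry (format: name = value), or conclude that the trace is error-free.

Recomputing the run from the initial state:
step 1: r1 = 6, r2 = 8, r3 = 7
step 2: r1 = 14, r2 = 8, r3 = 7
step 3: r1 = -5, r2 = 8, r3 = 7
step 4: r1 = -5, r2 = 8, r3 = 8
step 5: r1 = -5, r2 = -5, r3 = 8
step 6: r1 = 5, r2 = -5, r3 = 8
step 7: r1 = 5, r2 = -5, r3 = -5
step 8: r1 = 5, r2 = 5, r3 = -5
step 9: r1 = -5, r2 = 5, r3 = -5
step 10: r1 = 8, r2 = 5, r3 = -5
step 11: r1 = 8, r2 = -5, r3 = -5
step 12: r1 = 8, r2 = -10, r3 = -5
step 13: r1 = 8, r2 = 50, r3 = -5
The first disagreement with the trace is at step 1, where the value should be r3 = 7.

step 1, r3 = 7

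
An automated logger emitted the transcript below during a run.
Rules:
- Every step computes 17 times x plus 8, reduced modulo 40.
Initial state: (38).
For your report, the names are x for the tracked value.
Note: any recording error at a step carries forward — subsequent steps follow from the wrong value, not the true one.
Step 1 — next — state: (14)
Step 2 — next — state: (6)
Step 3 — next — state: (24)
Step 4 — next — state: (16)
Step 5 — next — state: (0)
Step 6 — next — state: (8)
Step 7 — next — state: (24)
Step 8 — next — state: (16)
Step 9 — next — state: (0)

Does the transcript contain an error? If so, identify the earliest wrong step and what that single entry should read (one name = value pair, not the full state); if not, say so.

step 1: x = (17*38 + 8) mod 40 = 14 -> confirmed correct
step 2: x = (17*14 + 8) mod 40 = 6 -> verified
step 3: x = (17*6 + 8) mod 40 = 30 -> this is not what the transcript shows
So the first discrepancy is step 3, where the right value is x = 30.

step 3, x = 30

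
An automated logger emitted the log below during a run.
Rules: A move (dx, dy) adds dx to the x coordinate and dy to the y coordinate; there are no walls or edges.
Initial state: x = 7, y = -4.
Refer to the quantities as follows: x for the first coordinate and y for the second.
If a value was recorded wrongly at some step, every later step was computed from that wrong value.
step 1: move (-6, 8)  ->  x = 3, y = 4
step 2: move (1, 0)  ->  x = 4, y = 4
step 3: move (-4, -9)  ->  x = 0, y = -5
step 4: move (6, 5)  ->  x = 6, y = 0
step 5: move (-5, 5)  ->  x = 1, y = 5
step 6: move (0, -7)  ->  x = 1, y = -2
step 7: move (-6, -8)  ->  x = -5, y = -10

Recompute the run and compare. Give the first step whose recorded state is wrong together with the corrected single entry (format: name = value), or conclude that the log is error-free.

step 1, x = 1

Recomputing the run from the initial state:
step 1: x = 1, y = 4
step 2: x = 2, y = 4
step 3: x = -2, y = -5
step 4: x = 4, y = 0
step 5: x = -1, y = 5
step 6: x = -1, y = -2
step 7: x = -7, y = -10
The first disagreement with the log is at step 1, where the value should be x = 1.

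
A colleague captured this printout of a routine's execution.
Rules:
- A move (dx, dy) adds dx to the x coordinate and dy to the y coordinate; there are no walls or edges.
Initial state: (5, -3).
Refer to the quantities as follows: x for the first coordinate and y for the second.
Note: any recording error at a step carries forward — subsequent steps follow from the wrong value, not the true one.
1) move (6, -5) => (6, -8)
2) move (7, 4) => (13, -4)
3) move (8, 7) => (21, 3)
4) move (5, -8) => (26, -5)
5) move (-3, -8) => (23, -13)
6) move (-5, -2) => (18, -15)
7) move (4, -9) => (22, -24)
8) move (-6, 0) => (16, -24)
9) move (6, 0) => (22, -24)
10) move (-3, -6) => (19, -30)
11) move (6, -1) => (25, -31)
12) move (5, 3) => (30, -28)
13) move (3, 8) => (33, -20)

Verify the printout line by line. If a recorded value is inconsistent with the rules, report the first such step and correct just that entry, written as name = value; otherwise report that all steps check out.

step 1, x = 11

1. x = 5 + (6) = 11, y = -3 + (-5) = -8 (the printout disagrees here)
Conclusion: step 1 carries the first error; the entry should be x = 11.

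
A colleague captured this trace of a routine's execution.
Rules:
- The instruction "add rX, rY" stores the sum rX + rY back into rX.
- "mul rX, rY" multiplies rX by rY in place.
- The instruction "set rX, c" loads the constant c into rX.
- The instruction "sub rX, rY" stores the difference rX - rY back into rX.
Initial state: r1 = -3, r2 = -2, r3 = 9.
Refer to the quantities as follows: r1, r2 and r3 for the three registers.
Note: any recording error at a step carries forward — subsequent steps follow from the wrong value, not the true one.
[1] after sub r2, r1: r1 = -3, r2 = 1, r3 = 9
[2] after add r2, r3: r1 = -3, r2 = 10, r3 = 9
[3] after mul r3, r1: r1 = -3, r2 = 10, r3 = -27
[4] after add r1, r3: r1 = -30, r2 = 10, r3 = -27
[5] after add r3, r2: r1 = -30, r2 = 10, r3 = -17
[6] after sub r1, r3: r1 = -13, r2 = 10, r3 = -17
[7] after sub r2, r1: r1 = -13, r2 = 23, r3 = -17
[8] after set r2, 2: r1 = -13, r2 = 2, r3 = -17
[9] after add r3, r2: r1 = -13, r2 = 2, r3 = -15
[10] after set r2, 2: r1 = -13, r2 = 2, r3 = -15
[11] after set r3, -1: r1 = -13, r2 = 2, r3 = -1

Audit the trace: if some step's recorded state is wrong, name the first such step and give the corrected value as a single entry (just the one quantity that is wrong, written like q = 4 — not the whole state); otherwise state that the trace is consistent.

Recomputing the run from the initial state:
step 1: r1 = -3, r2 = 1, r3 = 9
step 2: r1 = -3, r2 = 10, r3 = 9
step 3: r1 = -3, r2 = 10, r3 = -27
step 4: r1 = -30, r2 = 10, r3 = -27
step 5: r1 = -30, r2 = 10, r3 = -17
step 6: r1 = -13, r2 = 10, r3 = -17
step 7: r1 = -13, r2 = 23, r3 = -17
step 8: r1 = -13, r2 = 2, r3 = -17
step 9: r1 = -13, r2 = 2, r3 = -15
step 10: r1 = -13, r2 = 2, r3 = -15
step 11: r1 = -13, r2 = 2, r3 = -1
This matches the trace at every step.

no error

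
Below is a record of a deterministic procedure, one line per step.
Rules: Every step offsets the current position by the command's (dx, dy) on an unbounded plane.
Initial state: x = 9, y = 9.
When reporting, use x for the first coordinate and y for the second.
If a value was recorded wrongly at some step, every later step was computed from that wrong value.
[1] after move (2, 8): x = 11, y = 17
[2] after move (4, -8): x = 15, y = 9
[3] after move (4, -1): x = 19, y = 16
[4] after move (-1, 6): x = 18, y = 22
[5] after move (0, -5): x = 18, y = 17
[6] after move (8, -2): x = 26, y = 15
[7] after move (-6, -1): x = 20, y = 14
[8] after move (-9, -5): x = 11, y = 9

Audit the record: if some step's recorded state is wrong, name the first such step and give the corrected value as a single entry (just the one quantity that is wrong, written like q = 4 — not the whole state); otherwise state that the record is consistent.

step 1: x = 9 + (2) = 11, y = 9 + (8) = 17 -> consistent with the record
step 2: x = 11 + (4) = 15, y = 17 + (-8) = 9 -> exactly as logged
step 3: x = 15 + (4) = 19, y = 9 + (-1) = 8 -> the record has a different value
The earliest wrong entry is at step 3: it should read y = 8.

step 3, y = 8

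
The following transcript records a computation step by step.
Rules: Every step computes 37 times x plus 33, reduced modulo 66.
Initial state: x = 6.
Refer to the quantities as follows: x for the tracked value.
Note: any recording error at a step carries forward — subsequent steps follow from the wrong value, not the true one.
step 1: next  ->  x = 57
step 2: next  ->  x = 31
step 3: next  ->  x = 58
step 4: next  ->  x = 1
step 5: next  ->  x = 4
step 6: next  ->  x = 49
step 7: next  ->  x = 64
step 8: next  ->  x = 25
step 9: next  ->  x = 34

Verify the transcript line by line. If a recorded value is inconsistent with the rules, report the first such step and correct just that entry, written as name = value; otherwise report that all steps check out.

step 1: x = (37*6 + 33) mod 66 = 57 -> exactly as logged
step 2: x = (37*57 + 33) mod 66 = 30 -> a discrepancy with the transcript
Step 2 is the first one off; corrected, x = 30.

step 2, x = 30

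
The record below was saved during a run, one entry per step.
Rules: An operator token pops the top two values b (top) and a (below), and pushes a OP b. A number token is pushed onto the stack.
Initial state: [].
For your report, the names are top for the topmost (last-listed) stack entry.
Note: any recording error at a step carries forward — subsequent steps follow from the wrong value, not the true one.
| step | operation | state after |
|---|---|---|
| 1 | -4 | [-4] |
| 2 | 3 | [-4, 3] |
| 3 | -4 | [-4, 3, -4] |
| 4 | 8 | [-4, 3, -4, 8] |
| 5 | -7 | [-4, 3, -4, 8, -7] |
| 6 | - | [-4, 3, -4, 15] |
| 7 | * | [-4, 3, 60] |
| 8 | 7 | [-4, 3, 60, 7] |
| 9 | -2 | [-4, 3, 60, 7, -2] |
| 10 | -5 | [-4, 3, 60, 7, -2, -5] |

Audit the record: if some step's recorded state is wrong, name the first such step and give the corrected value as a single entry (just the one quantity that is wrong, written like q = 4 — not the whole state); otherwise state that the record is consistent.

step 7, top = -60

Recomputing the run from the initial state:
step 1: [-4]
step 2: [-4, 3]
step 3: [-4, 3, -4]
step 4: [-4, 3, -4, 8]
step 5: [-4, 3, -4, 8, -7]
step 6: [-4, 3, -4, 15]
step 7: [-4, 3, -60]
step 8: [-4, 3, -60, 7]
step 9: [-4, 3, -60, 7, -2]
step 10: [-4, 3, -60, 7, -2, -5]
The first disagreement with the record is at step 7, where the value should be top = -60.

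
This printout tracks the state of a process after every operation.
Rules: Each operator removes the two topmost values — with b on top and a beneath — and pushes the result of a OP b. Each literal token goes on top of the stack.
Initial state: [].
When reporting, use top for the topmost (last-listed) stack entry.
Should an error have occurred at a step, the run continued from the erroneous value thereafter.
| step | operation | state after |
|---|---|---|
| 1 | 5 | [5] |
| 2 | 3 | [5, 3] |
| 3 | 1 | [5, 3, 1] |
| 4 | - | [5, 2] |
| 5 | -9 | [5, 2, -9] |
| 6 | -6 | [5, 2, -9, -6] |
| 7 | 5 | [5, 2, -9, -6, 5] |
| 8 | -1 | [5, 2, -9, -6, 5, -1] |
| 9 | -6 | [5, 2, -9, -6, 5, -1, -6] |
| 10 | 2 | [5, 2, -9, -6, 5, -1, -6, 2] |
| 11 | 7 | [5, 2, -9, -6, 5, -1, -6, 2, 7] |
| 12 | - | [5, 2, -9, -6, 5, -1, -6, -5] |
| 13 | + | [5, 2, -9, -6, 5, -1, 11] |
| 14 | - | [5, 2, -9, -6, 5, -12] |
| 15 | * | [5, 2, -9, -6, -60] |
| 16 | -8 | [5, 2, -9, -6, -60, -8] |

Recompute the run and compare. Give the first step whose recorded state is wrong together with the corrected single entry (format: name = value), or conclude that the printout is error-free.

step 13, top = -11

step 1: push 5: top = 5 -> confirmed correct
step 2: push 3: top = 3 -> verified
step 3: push 1: top = 1 -> matches
step 4: 3 - 1 = 2 -> in agreement
step 5: push -9: top = -9 -> confirmed correct
step 6: push -6: top = -6 -> agrees with the printout
step 7: push 5: top = 5 -> verified
step 8: push -1: top = -1 -> in agreement
step 9: push -6: top = -6 -> same as recorded
step 10: push 2: top = 2 -> exactly as logged
step 11: push 7: top = 7 -> same as recorded
step 12: 2 - 7 = -5 -> exactly as logged
step 13: -6 + -5 = -11 -> the printout disagrees here
First incorrect step: 13; the correct value is top = -11.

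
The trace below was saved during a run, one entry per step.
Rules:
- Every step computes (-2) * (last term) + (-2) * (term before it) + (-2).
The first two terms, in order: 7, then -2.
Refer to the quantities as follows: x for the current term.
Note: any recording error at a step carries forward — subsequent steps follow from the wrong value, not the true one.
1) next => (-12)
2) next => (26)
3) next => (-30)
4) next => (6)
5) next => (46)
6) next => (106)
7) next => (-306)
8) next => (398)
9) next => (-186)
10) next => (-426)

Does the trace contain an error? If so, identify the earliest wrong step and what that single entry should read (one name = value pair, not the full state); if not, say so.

step 6, x = -106

1. x = -2*(-2) + (-2)*(7) + (-2) = -12 (agrees with the trace)
2. x = -2*(-12) + (-2)*(-2) + (-2) = 26 (confirmed correct)
3. x = -2*(26) + (-2)*(-12) + (-2) = -30 (confirmed correct)
4. x = -2*(-30) + (-2)*(26) + (-2) = 6 (same as recorded)
5. x = -2*(6) + (-2)*(-30) + (-2) = 46 (exactly as logged)
6. x = -2*(46) + (-2)*(6) + (-2) = -106 (a discrepancy with the trace)
So the first discrepancy is step 6, where the right value is x = -106.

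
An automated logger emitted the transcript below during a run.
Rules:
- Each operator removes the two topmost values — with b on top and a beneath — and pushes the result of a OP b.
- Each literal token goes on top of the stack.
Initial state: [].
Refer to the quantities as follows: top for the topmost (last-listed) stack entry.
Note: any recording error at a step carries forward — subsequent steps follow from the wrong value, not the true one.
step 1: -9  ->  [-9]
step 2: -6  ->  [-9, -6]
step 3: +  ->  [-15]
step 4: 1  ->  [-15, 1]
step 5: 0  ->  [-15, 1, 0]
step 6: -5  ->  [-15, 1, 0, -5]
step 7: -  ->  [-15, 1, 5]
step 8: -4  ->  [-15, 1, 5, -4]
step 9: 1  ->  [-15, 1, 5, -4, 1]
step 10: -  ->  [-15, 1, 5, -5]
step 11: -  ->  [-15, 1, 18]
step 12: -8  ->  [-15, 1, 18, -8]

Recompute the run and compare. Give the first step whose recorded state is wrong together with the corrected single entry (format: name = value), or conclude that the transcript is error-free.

Recomputing the run from the initial state:
step 1: [-9]
step 2: [-9, -6]
step 3: [-15]
step 4: [-15, 1]
step 5: [-15, 1, 0]
step 6: [-15, 1, 0, -5]
step 7: [-15, 1, 5]
step 8: [-15, 1, 5, -4]
step 9: [-15, 1, 5, -4, 1]
step 10: [-15, 1, 5, -5]
step 11: [-15, 1, 10]
step 12: [-15, 1, 10, -8]
The first disagreement with the transcript is at step 11, where the value should be top = 10.

step 11, top = 10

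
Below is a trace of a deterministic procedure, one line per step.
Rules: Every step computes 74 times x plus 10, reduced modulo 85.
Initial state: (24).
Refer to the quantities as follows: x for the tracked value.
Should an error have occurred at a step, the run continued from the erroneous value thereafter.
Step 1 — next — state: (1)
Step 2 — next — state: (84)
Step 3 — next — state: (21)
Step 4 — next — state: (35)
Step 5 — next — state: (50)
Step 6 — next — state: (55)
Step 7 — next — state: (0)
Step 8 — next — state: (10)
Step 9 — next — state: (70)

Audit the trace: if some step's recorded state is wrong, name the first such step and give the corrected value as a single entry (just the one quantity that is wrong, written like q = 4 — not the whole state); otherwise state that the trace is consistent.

step 4, x = 34

Recomputing the run from the initial state:
step 1: x = 1
step 2: x = 84
step 3: x = 21
step 4: x = 34
step 5: x = 61
step 6: x = 19
step 7: x = 56
step 8: x = 74
step 9: x = 46
The first disagreement with the trace is at step 4, where the value should be x = 34.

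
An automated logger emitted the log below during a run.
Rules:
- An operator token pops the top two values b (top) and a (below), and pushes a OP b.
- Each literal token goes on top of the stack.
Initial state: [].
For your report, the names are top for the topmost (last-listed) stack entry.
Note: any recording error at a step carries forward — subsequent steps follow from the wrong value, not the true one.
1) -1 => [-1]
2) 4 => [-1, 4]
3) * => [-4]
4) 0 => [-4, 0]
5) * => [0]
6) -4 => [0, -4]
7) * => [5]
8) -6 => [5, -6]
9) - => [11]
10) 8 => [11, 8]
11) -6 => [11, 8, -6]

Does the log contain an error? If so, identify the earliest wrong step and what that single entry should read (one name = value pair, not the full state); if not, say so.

Recomputing the run from the initial state:
step 1: [-1]
step 2: [-1, 4]
step 3: [-4]
step 4: [-4, 0]
step 5: [0]
step 6: [0, -4]
step 7: [0]
step 8: [0, -6]
step 9: [6]
step 10: [6, 8]
step 11: [6, 8, -6]
The first disagreement with the log is at step 7, where the value should be top = 0.

step 7, top = 0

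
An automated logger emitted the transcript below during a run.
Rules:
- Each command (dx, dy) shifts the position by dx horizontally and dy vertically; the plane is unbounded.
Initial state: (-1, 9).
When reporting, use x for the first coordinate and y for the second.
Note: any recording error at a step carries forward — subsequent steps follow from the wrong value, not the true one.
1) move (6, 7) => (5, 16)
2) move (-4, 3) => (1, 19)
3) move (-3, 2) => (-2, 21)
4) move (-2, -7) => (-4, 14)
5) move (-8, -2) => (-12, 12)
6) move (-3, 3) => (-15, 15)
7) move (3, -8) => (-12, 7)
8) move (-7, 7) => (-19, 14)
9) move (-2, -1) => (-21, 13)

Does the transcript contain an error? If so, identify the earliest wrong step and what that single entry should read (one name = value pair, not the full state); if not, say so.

no error

Recomputing the run from the initial state:
step 1: x = 5, y = 16
step 2: x = 1, y = 19
step 3: x = -2, y = 21
step 4: x = -4, y = 14
step 5: x = -12, y = 12
step 6: x = -15, y = 15
step 7: x = -12, y = 7
step 8: x = -19, y = 14
step 9: x = -21, y = 13
This matches the transcript at every step.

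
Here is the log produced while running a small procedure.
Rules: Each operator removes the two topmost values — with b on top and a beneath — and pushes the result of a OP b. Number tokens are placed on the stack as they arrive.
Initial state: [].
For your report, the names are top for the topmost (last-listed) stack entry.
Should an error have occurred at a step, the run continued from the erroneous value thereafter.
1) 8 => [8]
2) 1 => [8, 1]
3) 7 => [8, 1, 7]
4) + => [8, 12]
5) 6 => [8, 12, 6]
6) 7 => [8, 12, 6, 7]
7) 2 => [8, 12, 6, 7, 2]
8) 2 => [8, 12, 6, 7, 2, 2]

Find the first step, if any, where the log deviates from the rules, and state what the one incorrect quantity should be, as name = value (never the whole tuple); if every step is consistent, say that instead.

Step 1: push 8: top = 8 — exactly as logged.
Step 2: push 1: top = 1 — verified.
Step 3: push 7: top = 7 — matches.
Step 4: 1 + 7 = 8 — this is not what the log shows.
Conclusion: step 4 carries the first error; the entry should be top = 8.

step 4, top = 8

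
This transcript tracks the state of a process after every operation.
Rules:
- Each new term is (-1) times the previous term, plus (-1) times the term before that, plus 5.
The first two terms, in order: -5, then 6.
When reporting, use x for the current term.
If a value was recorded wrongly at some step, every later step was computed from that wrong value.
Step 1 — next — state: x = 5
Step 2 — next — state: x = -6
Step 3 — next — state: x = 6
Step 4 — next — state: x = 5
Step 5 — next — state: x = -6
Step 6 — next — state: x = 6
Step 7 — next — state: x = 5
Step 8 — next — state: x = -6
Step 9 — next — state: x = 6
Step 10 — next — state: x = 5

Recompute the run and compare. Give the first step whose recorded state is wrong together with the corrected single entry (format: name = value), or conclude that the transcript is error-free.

step 1, x = 4

step 1: x = -1*(6) + (-1)*(-5) + (5) = 4 -> the recorded entry deviates here
The audit stops at step 1: the recorded entry is wrong and should be x = 4.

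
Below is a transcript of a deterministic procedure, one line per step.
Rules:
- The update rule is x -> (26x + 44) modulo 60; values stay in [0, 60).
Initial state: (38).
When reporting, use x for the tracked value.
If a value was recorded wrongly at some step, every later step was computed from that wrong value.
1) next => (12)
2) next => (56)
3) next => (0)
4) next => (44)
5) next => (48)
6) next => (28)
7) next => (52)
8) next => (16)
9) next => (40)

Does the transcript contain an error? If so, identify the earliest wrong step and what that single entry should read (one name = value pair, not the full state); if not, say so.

step 6, x = 32

Recomputing the run from the initial state:
step 1: x = 12
step 2: x = 56
step 3: x = 0
step 4: x = 44
step 5: x = 48
step 6: x = 32
step 7: x = 36
step 8: x = 20
step 9: x = 24
The first disagreement with the transcript is at step 6, where the value should be x = 32.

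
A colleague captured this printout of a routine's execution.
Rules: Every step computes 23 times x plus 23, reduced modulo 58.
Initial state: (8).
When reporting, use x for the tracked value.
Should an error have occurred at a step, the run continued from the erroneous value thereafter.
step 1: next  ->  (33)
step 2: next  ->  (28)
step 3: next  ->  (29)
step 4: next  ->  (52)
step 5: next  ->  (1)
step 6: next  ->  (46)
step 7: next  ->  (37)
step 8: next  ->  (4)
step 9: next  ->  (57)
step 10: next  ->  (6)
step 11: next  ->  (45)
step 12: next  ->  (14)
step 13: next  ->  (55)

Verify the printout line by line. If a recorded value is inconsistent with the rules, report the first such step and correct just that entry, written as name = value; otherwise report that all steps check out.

step 1: x = (23*8 + 23) mod 58 = 33 -> same as recorded
step 2: x = (23*33 + 23) mod 58 = 28 -> same as recorded
step 3: x = (23*28 + 23) mod 58 = 29 -> no discrepancy
step 4: x = (23*29 + 23) mod 58 = 52 -> consistent with the printout
step 5: x = (23*52 + 23) mod 58 = 1 -> same as recorded
step 6: x = (23*1 + 23) mod 58 = 46 -> checks out
step 7: x = (23*46 + 23) mod 58 = 37 -> confirmed correct
step 8: x = (23*37 + 23) mod 58 = 4 -> verified
step 9: x = (23*4 + 23) mod 58 = 57 -> consistent with the printout
step 10: x = (23*57 + 23) mod 58 = 0 -> a discrepancy with the printout
Step 10 is the first one off; corrected, x = 0.

step 10, x = 0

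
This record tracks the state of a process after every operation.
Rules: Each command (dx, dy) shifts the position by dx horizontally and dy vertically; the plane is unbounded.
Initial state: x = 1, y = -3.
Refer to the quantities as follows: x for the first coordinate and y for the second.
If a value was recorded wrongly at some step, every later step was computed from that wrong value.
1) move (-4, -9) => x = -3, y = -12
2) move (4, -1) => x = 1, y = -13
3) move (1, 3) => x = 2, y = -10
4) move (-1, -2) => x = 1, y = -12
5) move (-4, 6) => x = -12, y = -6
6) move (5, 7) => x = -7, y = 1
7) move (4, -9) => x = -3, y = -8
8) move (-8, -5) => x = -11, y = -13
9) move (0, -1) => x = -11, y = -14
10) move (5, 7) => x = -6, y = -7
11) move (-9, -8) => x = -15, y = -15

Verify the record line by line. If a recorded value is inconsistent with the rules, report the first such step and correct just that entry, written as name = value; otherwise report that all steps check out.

step 5, x = -3

step 1: x = 1 + (-4) = -3, y = -3 + (-9) = -12 -> verified
step 2: x = -3 + (4) = 1, y = -12 + (-1) = -13 -> matches
step 3: x = 1 + (1) = 2, y = -13 + (3) = -10 -> no discrepancy
step 4: x = 2 + (-1) = 1, y = -10 + (-2) = -12 -> in agreement
step 5: x = 1 + (-4) = -3, y = -12 + (6) = -6 -> the entry is off here
First deviation found at step 5; the corrected entry is x = -3.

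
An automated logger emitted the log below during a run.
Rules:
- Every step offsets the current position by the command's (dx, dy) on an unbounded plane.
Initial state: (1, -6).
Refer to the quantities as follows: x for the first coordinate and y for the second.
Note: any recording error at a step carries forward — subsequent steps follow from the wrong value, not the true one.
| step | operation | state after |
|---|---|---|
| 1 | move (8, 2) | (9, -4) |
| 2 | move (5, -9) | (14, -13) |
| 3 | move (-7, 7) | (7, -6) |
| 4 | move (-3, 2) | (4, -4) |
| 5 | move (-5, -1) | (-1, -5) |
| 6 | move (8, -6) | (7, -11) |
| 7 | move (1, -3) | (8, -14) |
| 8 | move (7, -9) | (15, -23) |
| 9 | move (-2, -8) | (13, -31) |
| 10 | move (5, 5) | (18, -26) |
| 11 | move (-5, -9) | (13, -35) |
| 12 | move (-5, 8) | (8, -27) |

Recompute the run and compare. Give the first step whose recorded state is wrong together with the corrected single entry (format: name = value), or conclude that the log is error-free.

Recomputing the run from the initial state:
step 1: x = 9, y = -4
step 2: x = 14, y = -13
step 3: x = 7, y = -6
step 4: x = 4, y = -4
step 5: x = -1, y = -5
step 6: x = 7, y = -11
step 7: x = 8, y = -14
step 8: x = 15, y = -23
step 9: x = 13, y = -31
step 10: x = 18, y = -26
step 11: x = 13, y = -35
step 12: x = 8, y = -27
This matches the log at every step.

no error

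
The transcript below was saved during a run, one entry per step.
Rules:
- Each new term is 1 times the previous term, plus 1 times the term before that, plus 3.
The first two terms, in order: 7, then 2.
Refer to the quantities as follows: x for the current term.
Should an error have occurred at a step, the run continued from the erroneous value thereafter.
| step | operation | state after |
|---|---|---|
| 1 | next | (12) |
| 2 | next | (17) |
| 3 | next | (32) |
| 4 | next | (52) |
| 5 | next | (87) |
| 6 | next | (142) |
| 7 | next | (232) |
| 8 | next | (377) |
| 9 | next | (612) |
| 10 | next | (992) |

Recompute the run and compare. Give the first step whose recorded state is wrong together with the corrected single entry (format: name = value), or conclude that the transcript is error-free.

Recomputing the run from the initial state:
step 1: x = 12
step 2: x = 17
step 3: x = 32
step 4: x = 52
step 5: x = 87
step 6: x = 142
step 7: x = 232
step 8: x = 377
step 9: x = 612
step 10: x = 992
This matches the transcript at every step.

no error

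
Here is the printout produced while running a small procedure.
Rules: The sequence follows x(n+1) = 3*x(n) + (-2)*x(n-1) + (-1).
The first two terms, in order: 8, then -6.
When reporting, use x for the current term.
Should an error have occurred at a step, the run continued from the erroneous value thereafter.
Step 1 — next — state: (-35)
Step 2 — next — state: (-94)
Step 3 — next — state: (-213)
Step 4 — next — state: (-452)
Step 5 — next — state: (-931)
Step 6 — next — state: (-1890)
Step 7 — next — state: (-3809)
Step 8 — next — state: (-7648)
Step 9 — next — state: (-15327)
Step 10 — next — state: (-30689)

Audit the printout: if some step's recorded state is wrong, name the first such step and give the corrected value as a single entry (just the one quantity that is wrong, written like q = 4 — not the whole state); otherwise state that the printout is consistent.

Step 1: x = 3*(-6) + (-2)*(8) + (-1) = -35 — exactly as logged.
Step 2: x = 3*(-35) + (-2)*(-6) + (-1) = -94 — checks out.
Step 3: x = 3*(-94) + (-2)*(-35) + (-1) = -213 — checks out.
Step 4: x = 3*(-213) + (-2)*(-94) + (-1) = -452 — checks out.
Step 5: x = 3*(-452) + (-2)*(-213) + (-1) = -931 — agrees with the printout.
Step 6: x = 3*(-931) + (-2)*(-452) + (-1) = -1890 — in agreement.
Step 7: x = 3*(-1890) + (-2)*(-931) + (-1) = -3809 — confirmed correct.
Step 8: x = 3*(-3809) + (-2)*(-1890) + (-1) = -7648 — same as recorded.
Step 9: x = 3*(-7648) + (-2)*(-3809) + (-1) = -15327 — exactly as logged.
Step 10: x = 3*(-15327) + (-2)*(-7648) + (-1) = -30686 — the printout has a different value.
First incorrect step: 10; the correct value is x = -30686.

step 10, x = -30686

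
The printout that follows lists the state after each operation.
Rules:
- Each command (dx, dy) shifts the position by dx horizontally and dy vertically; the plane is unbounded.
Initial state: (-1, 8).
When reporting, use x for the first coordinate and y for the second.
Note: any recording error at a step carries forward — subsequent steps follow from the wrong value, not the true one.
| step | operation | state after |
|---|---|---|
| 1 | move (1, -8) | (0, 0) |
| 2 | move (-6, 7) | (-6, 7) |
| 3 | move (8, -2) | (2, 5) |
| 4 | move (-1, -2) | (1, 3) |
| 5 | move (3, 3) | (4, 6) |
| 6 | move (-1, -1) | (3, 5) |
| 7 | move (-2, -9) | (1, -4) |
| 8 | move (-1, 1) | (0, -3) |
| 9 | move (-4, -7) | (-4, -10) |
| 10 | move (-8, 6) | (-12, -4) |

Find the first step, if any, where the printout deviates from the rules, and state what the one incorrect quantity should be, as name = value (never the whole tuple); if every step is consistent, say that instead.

no error

step 1: x = -1 + (1) = 0, y = 8 + (-8) = 0 -> exactly as logged
step 2: x = 0 + (-6) = -6, y = 0 + (7) = 7 -> verified
step 3: x = -6 + (8) = 2, y = 7 + (-2) = 5 -> matches
step 4: x = 2 + (-1) = 1, y = 5 + (-2) = 3 -> confirmed correct
step 5: x = 1 + (3) = 4, y = 3 + (3) = 6 -> exactly as logged
step 6: x = 4 + (-1) = 3, y = 6 + (-1) = 5 -> agrees with the printout
step 7: x = 3 + (-2) = 1, y = 5 + (-9) = -4 -> no discrepancy
step 8: x = 1 + (-1) = 0, y = -4 + (1) = -3 -> exactly as logged
step 9: x = 0 + (-4) = -4, y = -3 + (-7) = -10 -> no discrepancy
step 10: x = -4 + (-8) = -12, y = -10 + (6) = -4 -> consistent with the printout
No step deviates from the rules.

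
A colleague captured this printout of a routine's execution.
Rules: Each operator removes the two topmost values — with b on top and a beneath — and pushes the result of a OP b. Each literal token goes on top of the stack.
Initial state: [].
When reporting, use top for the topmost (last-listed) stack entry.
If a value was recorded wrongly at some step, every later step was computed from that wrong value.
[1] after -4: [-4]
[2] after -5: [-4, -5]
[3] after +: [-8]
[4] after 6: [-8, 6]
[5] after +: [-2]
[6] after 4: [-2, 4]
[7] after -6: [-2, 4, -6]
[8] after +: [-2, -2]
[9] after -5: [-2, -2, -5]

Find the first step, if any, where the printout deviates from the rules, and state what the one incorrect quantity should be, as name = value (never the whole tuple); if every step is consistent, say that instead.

1. push -4: top = -4 (matches)
2. push -5: top = -5 (no discrepancy)
3. -4 + -5 = -9 (the printout has a different value)
First incorrect step: 3; the correct value is top = -9.

step 3, top = -9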